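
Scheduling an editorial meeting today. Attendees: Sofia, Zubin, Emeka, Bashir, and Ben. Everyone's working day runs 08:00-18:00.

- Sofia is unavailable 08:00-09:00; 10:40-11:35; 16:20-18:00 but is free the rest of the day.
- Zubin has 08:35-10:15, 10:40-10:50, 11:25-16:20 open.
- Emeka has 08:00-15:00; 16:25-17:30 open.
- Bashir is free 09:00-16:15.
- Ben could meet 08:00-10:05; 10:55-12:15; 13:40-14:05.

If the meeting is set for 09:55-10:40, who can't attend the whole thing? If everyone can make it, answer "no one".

Ben, Zubin

Sofia free: 09:00-10:40, 11:35-16:20 (invert busy blocks within the working day).
Zubin free: 08:35-10:15, 10:40-10:50, 11:25-16:20.
Emeka free: 08:00-15:00, 16:25-17:30.
Bashir free: 09:00-16:15.
Ben free: 08:00-10:05, 10:55-12:15, 13:40-14:05.
Sofia: free for 09:55-10:40. Zubin: not fully free for 09:55-10:40. Emeka: free for 09:55-10:40. Bashir: free for 09:55-10:40. Ben: not fully free for 09:55-10:40.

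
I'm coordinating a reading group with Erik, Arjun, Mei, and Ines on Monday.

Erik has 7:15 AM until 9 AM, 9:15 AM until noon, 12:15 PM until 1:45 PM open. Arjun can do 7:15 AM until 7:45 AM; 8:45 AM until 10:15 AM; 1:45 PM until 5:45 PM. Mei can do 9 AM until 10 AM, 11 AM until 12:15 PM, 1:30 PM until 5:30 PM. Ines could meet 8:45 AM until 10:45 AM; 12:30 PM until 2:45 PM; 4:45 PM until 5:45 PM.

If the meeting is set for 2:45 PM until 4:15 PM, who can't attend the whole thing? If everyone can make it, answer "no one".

Erik: not fully free for 14:45-16:15. Arjun: free for 14:45-16:15. Mei: free for 14:45-16:15. Ines: not fully free for 14:45-16:15.

Erik, Ines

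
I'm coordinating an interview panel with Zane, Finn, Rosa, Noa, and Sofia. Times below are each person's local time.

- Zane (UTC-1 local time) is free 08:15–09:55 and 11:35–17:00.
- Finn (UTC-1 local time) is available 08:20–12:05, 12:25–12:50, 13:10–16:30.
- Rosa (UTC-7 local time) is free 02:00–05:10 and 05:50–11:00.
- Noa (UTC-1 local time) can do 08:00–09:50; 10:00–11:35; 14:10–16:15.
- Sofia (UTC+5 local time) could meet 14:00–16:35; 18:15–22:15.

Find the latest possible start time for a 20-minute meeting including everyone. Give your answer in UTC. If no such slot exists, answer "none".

Zane in UTC: 09:15-10:55, 12:35-18:00 (add 1h to convert from UTC-1).
Finn in UTC: 09:20-13:05, 13:25-13:50, 14:10-17:30 (add 1h to convert from UTC-1).
Rosa in UTC: 09:00-12:10, 12:50-18:00 (add 7h to convert from UTC-7).
Noa in UTC: 09:00-10:50, 11:00-12:35, 15:10-17:15 (add 1h to convert from UTC-1).
Sofia in UTC: 09:00-11:35, 13:15-17:15 (subtract 5h to convert from UTC+5).
Zane ∩ Finn: 09:20-10:55, 12:35-13:05, 13:25-13:50, 14:10-17:30.
Zane ∩ Finn ∩ Rosa: 09:20-10:55, 12:50-13:05, 13:25-13:50, 14:10-17:30.
Zane ∩ Finn ∩ Rosa ∩ Noa: 09:20-10:50, 15:10-17:15.
Zane ∩ Finn ∩ Rosa ∩ Noa ∩ Sofia: 09:20-10:50, 15:10-17:15.
Those are the intersection windows.
The last common window of at least 20 minutes is 15:10-17:15; a 20-minute meeting can start as late as 16:55 and still end by 17:15.

16:55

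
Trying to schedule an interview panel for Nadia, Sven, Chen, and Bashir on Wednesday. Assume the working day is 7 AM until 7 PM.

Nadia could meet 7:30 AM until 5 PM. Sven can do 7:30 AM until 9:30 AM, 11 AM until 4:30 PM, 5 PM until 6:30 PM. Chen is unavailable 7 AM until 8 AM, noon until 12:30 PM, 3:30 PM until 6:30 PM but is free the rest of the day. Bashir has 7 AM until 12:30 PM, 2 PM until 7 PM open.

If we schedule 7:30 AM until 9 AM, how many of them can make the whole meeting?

Nadia free: 07:30-17:00.
Sven free: 07:30-09:30, 11:00-16:30, 17:00-18:30.
Chen free: 08:00-12:00, 12:30-15:30, 18:30-19:00 (invert busy blocks within the working day).
Bashir free: 07:00-12:30, 14:00-19:00.
Nadia, Sven, and Bashir can make the full 07:30-09:00 slot — that's 3.

3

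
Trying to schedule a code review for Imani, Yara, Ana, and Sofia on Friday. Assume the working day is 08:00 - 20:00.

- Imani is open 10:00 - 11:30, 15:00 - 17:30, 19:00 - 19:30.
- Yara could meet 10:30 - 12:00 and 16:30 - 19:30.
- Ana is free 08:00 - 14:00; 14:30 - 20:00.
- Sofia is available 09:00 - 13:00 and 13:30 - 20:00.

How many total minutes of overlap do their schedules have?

150

Imani ∩ Yara: 10:30-11:30, 16:30-17:30, 19:00-19:30.
Imani ∩ Yara ∩ Ana: 10:30-11:30, 16:30-17:30, 19:00-19:30.
Imani ∩ Yara ∩ Ana ∩ Sofia: 10:30-11:30, 16:30-17:30, 19:00-19:30.
So the common availability across everyone is 10:30-11:30, 16:30-17:30, 19:00-19:30.
Summing the common windows: 60 + 60 + 30 = 150 minutes.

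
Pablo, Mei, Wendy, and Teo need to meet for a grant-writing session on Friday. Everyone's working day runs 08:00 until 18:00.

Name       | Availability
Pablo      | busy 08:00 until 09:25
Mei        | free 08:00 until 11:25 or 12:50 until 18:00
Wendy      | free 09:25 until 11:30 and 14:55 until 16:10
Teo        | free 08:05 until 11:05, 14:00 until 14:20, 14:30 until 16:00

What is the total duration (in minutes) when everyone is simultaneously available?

Pablo free: 09:25-18:00 (invert busy blocks within the working day).
Mei free: 08:00-11:25, 12:50-18:00.
Wendy free: 09:25-11:30, 14:55-16:10.
Teo free: 08:05-11:05, 14:00-14:20, 14:30-16:00.
Pablo ∩ Mei: 09:25-11:25, 12:50-18:00.
Pablo ∩ Mei ∩ Wendy: 09:25-11:25, 14:55-16:10.
Pablo ∩ Mei ∩ Wendy ∩ Teo: 09:25-11:05, 14:55-16:00.
Summing the common windows: 100 + 65 = 165 minutes.

165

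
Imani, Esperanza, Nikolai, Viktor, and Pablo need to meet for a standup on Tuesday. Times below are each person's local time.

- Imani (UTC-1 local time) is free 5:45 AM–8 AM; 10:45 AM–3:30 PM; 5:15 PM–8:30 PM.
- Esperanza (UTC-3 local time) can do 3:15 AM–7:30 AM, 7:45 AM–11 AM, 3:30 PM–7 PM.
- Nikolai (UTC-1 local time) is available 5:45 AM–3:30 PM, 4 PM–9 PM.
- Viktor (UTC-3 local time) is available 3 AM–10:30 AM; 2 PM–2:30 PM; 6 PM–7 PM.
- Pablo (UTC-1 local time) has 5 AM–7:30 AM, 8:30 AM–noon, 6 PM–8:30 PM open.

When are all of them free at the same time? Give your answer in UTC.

Imani in UTC: 06:45-09:00, 11:45-16:30, 18:15-21:30 (add 1h to convert from UTC-1).
Esperanza in UTC: 06:15-10:30, 10:45-14:00, 18:30-22:00 (add 3h to convert from UTC-3).
Nikolai in UTC: 06:45-16:30, 17:00-22:00 (add 1h to convert from UTC-1).
Viktor in UTC: 06:00-13:30, 17:00-17:30, 21:00-22:00 (add 3h to convert from UTC-3).
Pablo in UTC: 06:00-08:30, 09:30-13:00, 19:00-21:30 (add 1h to convert from UTC-1).
Imani ∩ Esperanza: 06:45-09:00, 11:45-14:00, 18:30-21:30.
Imani ∩ Esperanza ∩ Nikolai: 06:45-09:00, 11:45-14:00, 18:30-21:30.
Imani ∩ Esperanza ∩ Nikolai ∩ Viktor: 06:45-09:00, 11:45-13:30, 21:00-21:30.
Imani ∩ Esperanza ∩ Nikolai ∩ Viktor ∩ Pablo: 06:45-08:30, 11:45-13:00, 21:00-21:30.

06:45-08:30, 11:45-13:00, 21:00-21:30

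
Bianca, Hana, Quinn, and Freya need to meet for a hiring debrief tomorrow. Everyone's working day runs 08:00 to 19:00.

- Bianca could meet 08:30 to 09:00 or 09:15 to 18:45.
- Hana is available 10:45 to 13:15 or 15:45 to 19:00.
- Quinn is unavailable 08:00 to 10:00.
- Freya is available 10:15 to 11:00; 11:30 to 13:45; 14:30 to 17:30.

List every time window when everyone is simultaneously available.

Bianca free: 08:30-09:00, 09:15-18:45.
Hana free: 10:45-13:15, 15:45-19:00.
Quinn free: 10:00-19:00 (invert busy blocks within the working day).
Freya free: 10:15-11:00, 11:30-13:45, 14:30-17:30.
Bianca ∩ Hana: 10:45-13:15, 15:45-18:45.
Bianca ∩ Hana ∩ Quinn: 10:45-13:15, 15:45-18:45.
Bianca ∩ Hana ∩ Quinn ∩ Freya: 10:45-11:00, 11:30-13:15, 15:45-17:30.

10:45-11:00, 11:30-13:15, 15:45-17:30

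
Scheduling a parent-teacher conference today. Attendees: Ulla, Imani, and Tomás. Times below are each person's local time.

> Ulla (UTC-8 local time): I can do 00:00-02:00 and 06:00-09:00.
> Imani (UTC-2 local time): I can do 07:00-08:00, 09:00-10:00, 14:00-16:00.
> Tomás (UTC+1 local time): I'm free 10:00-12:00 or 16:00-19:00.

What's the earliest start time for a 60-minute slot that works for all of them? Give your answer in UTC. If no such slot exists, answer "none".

09:00

Ulla in UTC: 08:00-10:00, 14:00-17:00 (add 8h to convert from UTC-8).
Imani in UTC: 09:00-10:00, 11:00-12:00, 16:00-18:00 (add 2h to convert from UTC-2).
Tomás in UTC: 09:00-11:00, 15:00-18:00 (subtract 1h to convert from UTC+1).
Ulla ∩ Imani: 09:00-10:00, 16:00-17:00.
Ulla ∩ Imani ∩ Tomás: 09:00-10:00, 16:00-17:00.
So the common availability across everyone is 09:00-10:00, 16:00-17:00.
The first common window of at least 60 minutes is 09:00-10:00, so the earliest start is 09:00.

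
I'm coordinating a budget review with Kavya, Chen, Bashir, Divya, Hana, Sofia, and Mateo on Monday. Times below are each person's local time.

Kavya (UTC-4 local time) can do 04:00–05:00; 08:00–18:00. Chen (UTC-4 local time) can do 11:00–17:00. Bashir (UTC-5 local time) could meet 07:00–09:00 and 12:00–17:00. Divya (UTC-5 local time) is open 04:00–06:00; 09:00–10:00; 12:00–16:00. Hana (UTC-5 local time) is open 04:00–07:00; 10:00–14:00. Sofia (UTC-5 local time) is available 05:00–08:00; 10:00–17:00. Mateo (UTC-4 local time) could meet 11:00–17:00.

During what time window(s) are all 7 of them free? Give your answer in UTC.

Kavya in UTC: 08:00-09:00, 12:00-22:00 (add 4h to convert from UTC-4).
Chen in UTC: 15:00-21:00 (add 4h to convert from UTC-4).
Bashir in UTC: 12:00-14:00, 17:00-22:00 (add 5h to convert from UTC-5).
Divya in UTC: 09:00-11:00, 14:00-15:00, 17:00-21:00 (add 5h to convert from UTC-5).
Hana in UTC: 09:00-12:00, 15:00-19:00 (add 5h to convert from UTC-5).
Sofia in UTC: 10:00-13:00, 15:00-22:00 (add 5h to convert from UTC-5).
Mateo in UTC: 15:00-21:00 (add 4h to convert from UTC-4).
Kavya ∩ Chen: 15:00-21:00.
Kavya ∩ Chen ∩ Bashir: 17:00-21:00.
Kavya ∩ Chen ∩ Bashir ∩ Divya: 17:00-21:00.
Kavya ∩ Chen ∩ Bashir ∩ Divya ∩ Hana: 17:00-19:00.
Kavya ∩ Chen ∩ Bashir ∩ Divya ∩ Hana ∩ Sofia: 17:00-19:00.
Kavya ∩ Chen ∩ Bashir ∩ Divya ∩ Hana ∩ Sofia ∩ Mateo: 17:00-19:00.

17:00-19:00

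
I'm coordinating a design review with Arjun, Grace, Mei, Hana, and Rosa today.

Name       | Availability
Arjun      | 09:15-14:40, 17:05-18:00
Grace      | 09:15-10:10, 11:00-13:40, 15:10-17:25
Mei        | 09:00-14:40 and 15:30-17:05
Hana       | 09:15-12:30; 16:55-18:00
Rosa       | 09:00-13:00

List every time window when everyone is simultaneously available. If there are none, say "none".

09:15-10:10, 11:00-12:30

Arjun ∩ Grace: 09:15-10:10, 11:00-13:40, 17:05-17:25.
Arjun ∩ Grace ∩ Mei: 09:15-10:10, 11:00-13:40.
Arjun ∩ Grace ∩ Mei ∩ Hana: 09:15-10:10, 11:00-12:30.
Arjun ∩ Grace ∩ Mei ∩ Hana ∩ Rosa: 09:15-10:10, 11:00-12:30.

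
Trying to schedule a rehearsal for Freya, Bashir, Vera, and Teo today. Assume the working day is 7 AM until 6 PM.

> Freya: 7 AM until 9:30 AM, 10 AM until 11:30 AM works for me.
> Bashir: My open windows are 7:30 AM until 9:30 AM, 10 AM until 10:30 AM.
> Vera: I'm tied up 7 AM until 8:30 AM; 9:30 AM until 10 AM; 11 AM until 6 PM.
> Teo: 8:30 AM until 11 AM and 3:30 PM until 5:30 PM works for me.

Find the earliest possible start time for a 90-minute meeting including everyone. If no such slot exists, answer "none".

Freya free: 07:00-09:30, 10:00-11:30.
Bashir free: 07:30-09:30, 10:00-10:30.
Vera free: 08:30-09:30, 10:00-11:00 (invert busy blocks within the working day).
Teo free: 08:30-11:00, 15:30-17:30.
Freya ∩ Bashir: 07:30-09:30, 10:00-10:30.
Freya ∩ Bashir ∩ Vera: 08:30-09:30, 10:00-10:30.
Freya ∩ Bashir ∩ Vera ∩ Teo: 08:30-09:30, 10:00-10:30.
So the common availability across everyone is 08:30-09:30, 10:00-10:30.
No common window is at least 90 minutes long.

none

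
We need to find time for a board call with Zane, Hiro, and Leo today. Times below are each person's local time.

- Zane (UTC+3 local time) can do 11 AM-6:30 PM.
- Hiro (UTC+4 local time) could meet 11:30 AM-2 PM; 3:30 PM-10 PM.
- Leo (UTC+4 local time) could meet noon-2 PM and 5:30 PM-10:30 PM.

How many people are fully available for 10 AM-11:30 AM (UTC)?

1

Zane in UTC: 08:00-15:30 (subtract 3h to convert from UTC+3).
Hiro in UTC: 07:30-10:00, 11:30-18:00 (subtract 4h to convert from UTC+4).
Leo in UTC: 08:00-10:00, 13:30-18:30 (subtract 4h to convert from UTC+4).
Zane can make the full 10:00-11:30 slot — that's 1.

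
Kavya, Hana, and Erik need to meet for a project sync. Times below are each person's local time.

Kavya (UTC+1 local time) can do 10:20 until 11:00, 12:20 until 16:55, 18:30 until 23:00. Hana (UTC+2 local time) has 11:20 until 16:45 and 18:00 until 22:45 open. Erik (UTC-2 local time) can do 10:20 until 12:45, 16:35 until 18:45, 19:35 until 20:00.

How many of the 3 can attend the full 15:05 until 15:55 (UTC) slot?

1

Kavya in UTC: 09:20-10:00, 11:20-15:55, 17:30-22:00 (subtract 1h to convert from UTC+1).
Hana in UTC: 09:20-14:45, 16:00-20:45 (subtract 2h to convert from UTC+2).
Erik in UTC: 12:20-14:45, 18:35-20:45, 21:35-22:00 (add 2h to convert from UTC-2).
Kavya can make the full 15:05-15:55 slot — that's 1.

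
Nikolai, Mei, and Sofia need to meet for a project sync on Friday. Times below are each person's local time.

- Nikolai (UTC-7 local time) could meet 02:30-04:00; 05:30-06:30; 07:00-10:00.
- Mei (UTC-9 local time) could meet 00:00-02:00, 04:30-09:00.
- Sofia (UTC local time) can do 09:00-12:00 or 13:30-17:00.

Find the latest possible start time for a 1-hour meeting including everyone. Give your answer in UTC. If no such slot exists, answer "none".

Nikolai in UTC: 09:30-11:00, 12:30-13:30, 14:00-17:00 (add 7h to convert from UTC-7).
Mei in UTC: 09:00-11:00, 13:30-18:00 (add 9h to convert from UTC-9).
Sofia in UTC: 09:00-12:00, 13:30-17:00.
Nikolai ∩ Mei: 09:30-11:00, 14:00-17:00.
Nikolai ∩ Mei ∩ Sofia: 09:30-11:00, 14:00-17:00.
The last common window of at least 60 minutes is 14:00-17:00; a 60-minute meeting can start as late as 16:00 and still end by 17:00.

16:00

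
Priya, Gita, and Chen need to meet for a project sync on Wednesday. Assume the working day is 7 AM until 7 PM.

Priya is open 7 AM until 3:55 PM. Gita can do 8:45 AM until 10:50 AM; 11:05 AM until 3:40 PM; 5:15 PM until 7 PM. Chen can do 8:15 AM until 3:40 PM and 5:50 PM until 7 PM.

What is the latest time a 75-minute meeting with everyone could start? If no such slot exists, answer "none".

Priya ∩ Gita: 08:45-10:50, 11:05-15:40.
Priya ∩ Gita ∩ Chen: 08:45-10:50, 11:05-15:40.
The last common window of at least 75 minutes is 11:05-15:40; a 75-minute meeting can start as late as 14:25 and still end by 15:40.

14:25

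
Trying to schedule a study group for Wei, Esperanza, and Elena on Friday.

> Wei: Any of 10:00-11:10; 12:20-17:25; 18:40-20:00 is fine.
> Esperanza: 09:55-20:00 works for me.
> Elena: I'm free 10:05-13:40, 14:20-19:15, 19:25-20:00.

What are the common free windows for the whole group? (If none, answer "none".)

Wei ∩ Esperanza: 10:00-11:10, 12:20-17:25, 18:40-20:00.
Wei ∩ Esperanza ∩ Elena: 10:05-11:10, 12:20-13:40, 14:20-17:25, 18:40-19:15, 19:25-20:00.
So the common availability across everyone is 10:05-11:10, 12:20-13:40, 14:20-17:25, 18:40-19:15, 19:25-20:00.

10:05-11:10, 12:20-13:40, 14:20-17:25, 18:40-19:15, 19:25-20:00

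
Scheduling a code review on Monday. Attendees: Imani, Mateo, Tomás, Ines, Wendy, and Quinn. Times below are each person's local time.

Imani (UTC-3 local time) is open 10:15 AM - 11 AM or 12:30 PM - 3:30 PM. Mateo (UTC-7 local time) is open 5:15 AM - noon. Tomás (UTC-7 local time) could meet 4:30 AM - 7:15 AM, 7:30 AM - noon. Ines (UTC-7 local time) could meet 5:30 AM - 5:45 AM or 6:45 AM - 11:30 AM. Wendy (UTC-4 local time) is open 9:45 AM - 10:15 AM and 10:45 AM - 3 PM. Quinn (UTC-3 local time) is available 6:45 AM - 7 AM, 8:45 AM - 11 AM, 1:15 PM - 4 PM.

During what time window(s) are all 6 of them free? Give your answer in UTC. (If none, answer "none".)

13:45-14:00, 16:15-18:30

Imani in UTC: 13:15-14:00, 15:30-18:30 (add 3h to convert from UTC-3).
Mateo in UTC: 12:15-19:00 (add 7h to convert from UTC-7).
Tomás in UTC: 11:30-14:15, 14:30-19:00 (add 7h to convert from UTC-7).
Ines in UTC: 12:30-12:45, 13:45-18:30 (add 7h to convert from UTC-7).
Wendy in UTC: 13:45-14:15, 14:45-19:00 (add 4h to convert from UTC-4).
Quinn in UTC: 09:45-10:00, 11:45-14:00, 16:15-19:00 (add 3h to convert from UTC-3).
Imani ∩ Mateo: 13:15-14:00, 15:30-18:30.
Imani ∩ Mateo ∩ Tomás: 13:15-14:00, 15:30-18:30.
Imani ∩ Mateo ∩ Tomás ∩ Ines: 13:45-14:00, 15:30-18:30.
Imani ∩ Mateo ∩ Tomás ∩ Ines ∩ Wendy: 13:45-14:00, 15:30-18:30.
Imani ∩ Mateo ∩ Tomás ∩ Ines ∩ Wendy ∩ Quinn: 13:45-14:00, 16:15-18:30.
Those are the intersection windows.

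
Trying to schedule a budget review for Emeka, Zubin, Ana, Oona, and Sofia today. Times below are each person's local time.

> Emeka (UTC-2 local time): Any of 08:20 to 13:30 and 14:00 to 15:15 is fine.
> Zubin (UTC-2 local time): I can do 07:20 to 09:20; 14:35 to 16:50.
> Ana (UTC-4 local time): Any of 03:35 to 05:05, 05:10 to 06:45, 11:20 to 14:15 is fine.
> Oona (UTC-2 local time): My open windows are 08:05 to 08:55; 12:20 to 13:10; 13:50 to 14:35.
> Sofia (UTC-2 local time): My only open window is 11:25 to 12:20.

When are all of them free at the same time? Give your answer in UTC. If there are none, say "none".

Emeka in UTC: 10:20-15:30, 16:00-17:15 (add 2h to convert from UTC-2).
Zubin in UTC: 09:20-11:20, 16:35-18:50 (add 2h to convert from UTC-2).
Ana in UTC: 07:35-09:05, 09:10-10:45, 15:20-18:15 (add 4h to convert from UTC-4).
Oona in UTC: 10:05-10:55, 14:20-15:10, 15:50-16:35 (add 2h to convert from UTC-2).
Sofia in UTC: 13:25-14:20 (add 2h to convert from UTC-2).
Emeka ∩ Zubin: 10:20-11:20, 16:35-17:15.
Emeka ∩ Zubin ∩ Ana: 10:20-10:45, 16:35-17:15.
Emeka ∩ Zubin ∩ Ana ∩ Oona: 10:20-10:45.
Emeka ∩ Zubin ∩ Ana ∩ Oona ∩ Sofia: ∅.
There is no time when everyone is free.

none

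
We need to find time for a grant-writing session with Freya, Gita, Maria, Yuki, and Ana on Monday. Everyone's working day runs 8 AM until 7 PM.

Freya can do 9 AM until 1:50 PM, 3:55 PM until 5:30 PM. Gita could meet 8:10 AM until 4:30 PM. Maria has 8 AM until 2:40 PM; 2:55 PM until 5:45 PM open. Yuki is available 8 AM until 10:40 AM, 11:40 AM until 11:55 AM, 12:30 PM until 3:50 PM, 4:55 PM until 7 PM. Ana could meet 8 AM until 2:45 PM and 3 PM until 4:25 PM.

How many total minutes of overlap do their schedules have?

Freya ∩ Gita: 09:00-13:50, 15:55-16:30.
Freya ∩ Gita ∩ Maria: 09:00-13:50, 15:55-16:30.
Freya ∩ Gita ∩ Maria ∩ Yuki: 09:00-10:40, 11:40-11:55, 12:30-13:50.
Freya ∩ Gita ∩ Maria ∩ Yuki ∩ Ana: 09:00-10:40, 11:40-11:55, 12:30-13:50.
Summing the common windows: 100 + 15 + 80 = 195 minutes.

195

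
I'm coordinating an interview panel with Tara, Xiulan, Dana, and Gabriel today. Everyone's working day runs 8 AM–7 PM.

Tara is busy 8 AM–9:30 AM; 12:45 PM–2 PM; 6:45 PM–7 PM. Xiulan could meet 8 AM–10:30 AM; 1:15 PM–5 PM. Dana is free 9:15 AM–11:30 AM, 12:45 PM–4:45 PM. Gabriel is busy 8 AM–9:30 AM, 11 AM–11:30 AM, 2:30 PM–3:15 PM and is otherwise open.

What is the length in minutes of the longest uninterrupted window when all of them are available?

Tara free: 09:30-12:45, 14:00-18:45 (invert busy blocks within the working day).
Xiulan free: 08:00-10:30, 13:15-17:00.
Dana free: 09:15-11:30, 12:45-16:45.
Gabriel free: 09:30-11:00, 11:30-14:30, 15:15-19:00 (invert busy blocks within the working day).
Tara ∩ Xiulan: 09:30-10:30, 14:00-17:00.
Tara ∩ Xiulan ∩ Dana: 09:30-10:30, 14:00-16:45.
Tara ∩ Xiulan ∩ Dana ∩ Gabriel: 09:30-10:30, 14:00-14:30, 15:15-16:45.
So the common availability across everyone is 09:30-10:30, 14:00-14:30, 15:15-16:45.
The longest is 15:15-16:45 at 90 minutes.

90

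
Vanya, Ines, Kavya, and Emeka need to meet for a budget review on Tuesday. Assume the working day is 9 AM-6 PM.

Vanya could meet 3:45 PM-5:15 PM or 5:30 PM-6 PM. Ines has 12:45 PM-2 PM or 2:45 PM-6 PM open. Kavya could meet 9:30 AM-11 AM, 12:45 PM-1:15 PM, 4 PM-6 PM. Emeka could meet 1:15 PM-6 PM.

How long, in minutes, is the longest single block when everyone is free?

75

Vanya ∩ Ines: 15:45-17:15, 17:30-18:00.
Vanya ∩ Ines ∩ Kavya: 16:00-17:15, 17:30-18:00.
Vanya ∩ Ines ∩ Kavya ∩ Emeka: 16:00-17:15, 17:30-18:00.
So the common availability across everyone is 16:00-17:15, 17:30-18:00.
The longest is 16:00-17:15 at 75 minutes.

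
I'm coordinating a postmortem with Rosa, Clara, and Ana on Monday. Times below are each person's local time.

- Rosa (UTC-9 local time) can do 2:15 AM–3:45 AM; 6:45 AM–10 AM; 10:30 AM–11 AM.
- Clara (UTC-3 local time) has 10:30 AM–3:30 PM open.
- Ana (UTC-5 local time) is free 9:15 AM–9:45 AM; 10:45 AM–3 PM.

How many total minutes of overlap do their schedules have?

165

Rosa in UTC: 11:15-12:45, 15:45-19:00, 19:30-20:00 (add 9h to convert from UTC-9).
Clara in UTC: 13:30-18:30 (add 3h to convert from UTC-3).
Ana in UTC: 14:15-14:45, 15:45-20:00 (add 5h to convert from UTC-5).
Rosa ∩ Clara: 15:45-18:30.
Rosa ∩ Clara ∩ Ana: 15:45-18:30.
Those are the intersection windows.
That's a single block of 165 minutes.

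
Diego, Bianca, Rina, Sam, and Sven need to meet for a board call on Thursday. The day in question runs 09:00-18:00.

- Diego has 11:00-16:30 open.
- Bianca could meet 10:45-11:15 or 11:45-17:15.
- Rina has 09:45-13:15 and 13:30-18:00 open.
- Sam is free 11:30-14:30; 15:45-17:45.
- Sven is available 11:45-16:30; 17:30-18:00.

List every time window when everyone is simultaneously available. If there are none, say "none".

Diego ∩ Bianca: 11:00-11:15, 11:45-16:30.
Diego ∩ Bianca ∩ Rina: 11:00-11:15, 11:45-13:15, 13:30-16:30.
Diego ∩ Bianca ∩ Rina ∩ Sam: 11:45-13:15, 13:30-14:30, 15:45-16:30.
Diego ∩ Bianca ∩ Rina ∩ Sam ∩ Sven: 11:45-13:15, 13:30-14:30, 15:45-16:30.

11:45-13:15, 13:30-14:30, 15:45-16:30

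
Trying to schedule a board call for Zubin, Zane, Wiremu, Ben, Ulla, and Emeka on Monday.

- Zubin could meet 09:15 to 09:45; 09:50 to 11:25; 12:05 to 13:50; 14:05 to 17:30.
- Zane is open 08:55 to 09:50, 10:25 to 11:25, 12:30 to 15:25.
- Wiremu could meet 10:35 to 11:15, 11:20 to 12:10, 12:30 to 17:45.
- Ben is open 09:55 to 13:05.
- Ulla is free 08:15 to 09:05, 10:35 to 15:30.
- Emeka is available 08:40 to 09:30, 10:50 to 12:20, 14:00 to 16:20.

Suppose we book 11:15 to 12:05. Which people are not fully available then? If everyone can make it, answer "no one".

Zubin: not fully free for 11:15-12:05. Zane: not fully free for 11:15-12:05. Wiremu: not fully free for 11:15-12:05. Ben: free for 11:15-12:05. Ulla: free for 11:15-12:05. Emeka: free for 11:15-12:05.

Wiremu, Zane, Zubin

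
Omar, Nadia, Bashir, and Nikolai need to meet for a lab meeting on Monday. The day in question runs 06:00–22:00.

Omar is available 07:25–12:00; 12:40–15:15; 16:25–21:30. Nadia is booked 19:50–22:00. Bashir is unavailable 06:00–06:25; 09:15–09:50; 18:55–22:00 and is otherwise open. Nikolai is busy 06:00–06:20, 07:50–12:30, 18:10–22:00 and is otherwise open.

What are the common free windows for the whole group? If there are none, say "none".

07:25-07:50, 12:40-15:15, 16:25-18:10

Omar free: 07:25-12:00, 12:40-15:15, 16:25-21:30.
Nadia free: 06:00-19:50 (invert busy blocks within the working day).
Bashir free: 06:25-09:15, 09:50-18:55 (invert busy blocks within the working day).
Nikolai free: 06:20-07:50, 12:30-18:10 (invert busy blocks within the working day).
Omar ∩ Nadia: 07:25-12:00, 12:40-15:15, 16:25-19:50.
Omar ∩ Nadia ∩ Bashir: 07:25-09:15, 09:50-12:00, 12:40-15:15, 16:25-18:55.
Omar ∩ Nadia ∩ Bashir ∩ Nikolai: 07:25-07:50, 12:40-15:15, 16:25-18:10.
So the common availability across everyone is 07:25-07:50, 12:40-15:15, 16:25-18:10.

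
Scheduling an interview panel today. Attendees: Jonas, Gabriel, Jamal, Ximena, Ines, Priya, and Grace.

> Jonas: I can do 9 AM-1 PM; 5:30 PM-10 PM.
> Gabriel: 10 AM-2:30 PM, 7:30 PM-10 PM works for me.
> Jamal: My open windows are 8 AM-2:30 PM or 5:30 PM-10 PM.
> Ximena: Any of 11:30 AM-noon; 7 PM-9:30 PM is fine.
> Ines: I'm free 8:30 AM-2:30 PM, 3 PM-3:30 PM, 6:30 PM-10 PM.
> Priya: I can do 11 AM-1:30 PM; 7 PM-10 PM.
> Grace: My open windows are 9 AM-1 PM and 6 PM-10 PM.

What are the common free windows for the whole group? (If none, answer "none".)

11:30-12:00, 19:30-21:30

Jonas ∩ Gabriel: 10:00-13:00, 19:30-22:00.
Jonas ∩ Gabriel ∩ Jamal: 10:00-13:00, 19:30-22:00.
Jonas ∩ Gabriel ∩ Jamal ∩ Ximena: 11:30-12:00, 19:30-21:30.
Jonas ∩ Gabriel ∩ Jamal ∩ Ximena ∩ Ines: 11:30-12:00, 19:30-21:30.
Jonas ∩ Gabriel ∩ Jamal ∩ Ximena ∩ Ines ∩ Priya: 11:30-12:00, 19:30-21:30.
Jonas ∩ Gabriel ∩ Jamal ∩ Ximena ∩ Ines ∩ Priya ∩ Grace: 11:30-12:00, 19:30-21:30.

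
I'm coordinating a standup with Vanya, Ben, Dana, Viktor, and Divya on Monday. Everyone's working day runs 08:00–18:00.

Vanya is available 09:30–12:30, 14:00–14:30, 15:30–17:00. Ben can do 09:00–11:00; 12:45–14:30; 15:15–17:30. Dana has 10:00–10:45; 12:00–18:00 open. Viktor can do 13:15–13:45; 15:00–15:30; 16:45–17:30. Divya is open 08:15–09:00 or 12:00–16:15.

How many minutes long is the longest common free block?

Vanya ∩ Ben: 09:30-11:00, 14:00-14:30, 15:30-17:00.
Vanya ∩ Ben ∩ Dana: 10:00-10:45, 14:00-14:30, 15:30-17:00.
Vanya ∩ Ben ∩ Dana ∩ Viktor: 16:45-17:00.
Vanya ∩ Ben ∩ Dana ∩ Viktor ∩ Divya: ∅.
There is no time when everyone is free.
No common window exists, so the longest block is 0 minutes.

0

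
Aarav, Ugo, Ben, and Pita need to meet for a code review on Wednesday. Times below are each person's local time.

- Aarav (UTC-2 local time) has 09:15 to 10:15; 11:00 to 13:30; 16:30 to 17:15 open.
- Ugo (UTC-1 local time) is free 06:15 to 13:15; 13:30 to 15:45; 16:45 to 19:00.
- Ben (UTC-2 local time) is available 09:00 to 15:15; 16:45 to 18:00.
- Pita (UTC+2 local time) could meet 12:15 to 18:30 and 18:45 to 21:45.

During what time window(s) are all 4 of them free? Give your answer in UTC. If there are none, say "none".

11:15-12:15, 13:00-14:15, 14:30-15:30, 18:45-19:15

Aarav in UTC: 11:15-12:15, 13:00-15:30, 18:30-19:15 (add 2h to convert from UTC-2).
Ugo in UTC: 07:15-14:15, 14:30-16:45, 17:45-20:00 (add 1h to convert from UTC-1).
Ben in UTC: 11:00-17:15, 18:45-20:00 (add 2h to convert from UTC-2).
Pita in UTC: 10:15-16:30, 16:45-19:45 (subtract 2h to convert from UTC+2).
Aarav ∩ Ugo: 11:15-12:15, 13:00-14:15, 14:30-15:30, 18:30-19:15.
Aarav ∩ Ugo ∩ Ben: 11:15-12:15, 13:00-14:15, 14:30-15:30, 18:45-19:15.
Aarav ∩ Ugo ∩ Ben ∩ Pita: 11:15-12:15, 13:00-14:15, 14:30-15:30, 18:45-19:15.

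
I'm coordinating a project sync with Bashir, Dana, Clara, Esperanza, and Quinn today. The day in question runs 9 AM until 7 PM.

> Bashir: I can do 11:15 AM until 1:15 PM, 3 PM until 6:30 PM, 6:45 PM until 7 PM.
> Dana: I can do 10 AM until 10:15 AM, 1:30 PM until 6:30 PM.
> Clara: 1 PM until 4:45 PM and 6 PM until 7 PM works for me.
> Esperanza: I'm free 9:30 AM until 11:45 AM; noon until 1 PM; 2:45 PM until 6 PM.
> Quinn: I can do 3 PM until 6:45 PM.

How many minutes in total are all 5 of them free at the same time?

Bashir ∩ Dana: 15:00-18:30.
Bashir ∩ Dana ∩ Clara: 15:00-16:45, 18:00-18:30.
Bashir ∩ Dana ∩ Clara ∩ Esperanza: 15:00-16:45.
Bashir ∩ Dana ∩ Clara ∩ Esperanza ∩ Quinn: 15:00-16:45.
So the common availability across everyone is 15:00-16:45.
That's a single block of 105 minutes.

105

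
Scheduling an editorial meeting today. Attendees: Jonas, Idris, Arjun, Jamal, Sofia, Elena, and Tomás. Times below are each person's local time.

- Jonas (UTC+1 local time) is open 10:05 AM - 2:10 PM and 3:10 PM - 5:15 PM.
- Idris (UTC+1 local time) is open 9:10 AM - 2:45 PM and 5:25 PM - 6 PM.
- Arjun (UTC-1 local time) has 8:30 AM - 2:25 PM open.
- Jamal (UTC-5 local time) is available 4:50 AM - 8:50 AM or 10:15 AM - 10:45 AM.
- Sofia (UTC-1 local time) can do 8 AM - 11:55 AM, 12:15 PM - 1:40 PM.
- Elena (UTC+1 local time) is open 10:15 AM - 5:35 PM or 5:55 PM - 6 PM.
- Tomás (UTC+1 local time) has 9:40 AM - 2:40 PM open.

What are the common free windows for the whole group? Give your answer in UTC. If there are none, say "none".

Jonas in UTC: 09:05-13:10, 14:10-16:15 (subtract 1h to convert from UTC+1).
Idris in UTC: 08:10-13:45, 16:25-17:00 (subtract 1h to convert from UTC+1).
Arjun in UTC: 09:30-15:25 (add 1h to convert from UTC-1).
Jamal in UTC: 09:50-13:50, 15:15-15:45 (add 5h to convert from UTC-5).
Sofia in UTC: 09:00-12:55, 13:15-14:40 (add 1h to convert from UTC-1).
Elena in UTC: 09:15-16:35, 16:55-17:00 (subtract 1h to convert from UTC+1).
Tomás in UTC: 08:40-13:40 (subtract 1h to convert from UTC+1).
Jonas ∩ Idris: 09:05-13:10.
Jonas ∩ Idris ∩ Arjun: 09:30-13:10.
Jonas ∩ Idris ∩ Arjun ∩ Jamal: 09:50-13:10.
Jonas ∩ Idris ∩ Arjun ∩ Jamal ∩ Sofia: 09:50-12:55.
Jonas ∩ Idris ∩ Arjun ∩ Jamal ∩ Sofia ∩ Elena: 09:50-12:55.
Jonas ∩ Idris ∩ Arjun ∩ Jamal ∩ Sofia ∩ Elena ∩ Tomás: 09:50-12:55.
Those are the intersection windows.

09:50-12:55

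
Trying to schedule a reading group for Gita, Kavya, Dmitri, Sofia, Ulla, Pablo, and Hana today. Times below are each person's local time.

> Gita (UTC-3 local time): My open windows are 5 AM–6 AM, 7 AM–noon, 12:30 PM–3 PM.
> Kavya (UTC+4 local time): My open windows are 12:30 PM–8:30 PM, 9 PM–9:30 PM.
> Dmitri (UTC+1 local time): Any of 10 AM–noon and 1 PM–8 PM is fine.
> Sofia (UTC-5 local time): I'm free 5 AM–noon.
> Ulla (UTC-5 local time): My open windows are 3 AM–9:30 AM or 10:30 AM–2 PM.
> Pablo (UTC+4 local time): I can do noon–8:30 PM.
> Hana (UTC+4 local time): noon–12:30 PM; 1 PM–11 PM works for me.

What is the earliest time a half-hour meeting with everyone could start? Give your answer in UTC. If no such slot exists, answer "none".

Gita in UTC: 08:00-09:00, 10:00-15:00, 15:30-18:00 (add 3h to convert from UTC-3).
Kavya in UTC: 08:30-16:30, 17:00-17:30 (subtract 4h to convert from UTC+4).
Dmitri in UTC: 09:00-11:00, 12:00-19:00 (subtract 1h to convert from UTC+1).
Sofia in UTC: 10:00-17:00 (add 5h to convert from UTC-5).
Ulla in UTC: 08:00-14:30, 15:30-19:00 (add 5h to convert from UTC-5).
Pablo in UTC: 08:00-16:30 (subtract 4h to convert from UTC+4).
Hana in UTC: 08:00-08:30, 09:00-19:00 (subtract 4h to convert from UTC+4).
Gita ∩ Kavya: 08:30-09:00, 10:00-15:00, 15:30-16:30, 17:00-17:30.
Gita ∩ Kavya ∩ Dmitri: 10:00-11:00, 12:00-15:00, 15:30-16:30, 17:00-17:30.
Gita ∩ Kavya ∩ Dmitri ∩ Sofia: 10:00-11:00, 12:00-15:00, 15:30-16:30.
Gita ∩ Kavya ∩ Dmitri ∩ Sofia ∩ Ulla: 10:00-11:00, 12:00-14:30, 15:30-16:30.
Gita ∩ Kavya ∩ Dmitri ∩ Sofia ∩ Ulla ∩ Pablo: 10:00-11:00, 12:00-14:30, 15:30-16:30.
Gita ∩ Kavya ∩ Dmitri ∩ Sofia ∩ Ulla ∩ Pablo ∩ Hana: 10:00-11:00, 12:00-14:30, 15:30-16:30.
So the common availability across everyone is 10:00-11:00, 12:00-14:30, 15:30-16:30.
The first common window of at least 30 minutes is 10:00-11:00, so the earliest start is 10:00.

10:00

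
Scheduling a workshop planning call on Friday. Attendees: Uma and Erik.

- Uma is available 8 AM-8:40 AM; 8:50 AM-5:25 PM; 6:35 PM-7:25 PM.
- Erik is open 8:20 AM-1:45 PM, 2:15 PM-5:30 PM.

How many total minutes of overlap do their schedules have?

505

Uma ∩ Erik: 08:20-08:40, 08:50-13:45, 14:15-17:25.
Summing the common windows: 20 + 295 + 190 = 505 minutes.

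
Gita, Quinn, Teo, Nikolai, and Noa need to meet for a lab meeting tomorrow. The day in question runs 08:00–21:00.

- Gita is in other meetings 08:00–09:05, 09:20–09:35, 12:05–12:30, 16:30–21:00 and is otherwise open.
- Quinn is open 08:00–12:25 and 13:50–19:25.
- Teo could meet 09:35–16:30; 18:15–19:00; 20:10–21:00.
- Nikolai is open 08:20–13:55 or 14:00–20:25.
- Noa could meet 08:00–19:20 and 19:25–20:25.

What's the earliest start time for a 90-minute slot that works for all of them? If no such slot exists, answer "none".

Gita free: 09:05-09:20, 09:35-12:05, 12:30-16:30 (invert busy blocks within the working day).
Quinn free: 08:00-12:25, 13:50-19:25.
Teo free: 09:35-16:30, 18:15-19:00, 20:10-21:00.
Nikolai free: 08:20-13:55, 14:00-20:25.
Noa free: 08:00-19:20, 19:25-20:25.
Gita ∩ Quinn: 09:05-09:20, 09:35-12:05, 13:50-16:30.
Gita ∩ Quinn ∩ Teo: 09:35-12:05, 13:50-16:30.
Gita ∩ Quinn ∩ Teo ∩ Nikolai: 09:35-12:05, 13:50-13:55, 14:00-16:30.
Gita ∩ Quinn ∩ Teo ∩ Nikolai ∩ Noa: 09:35-12:05, 13:50-13:55, 14:00-16:30.
Those are the intersection windows.
The first common window of at least 90 minutes is 09:35-12:05, so the earliest start is 09:35.

09:35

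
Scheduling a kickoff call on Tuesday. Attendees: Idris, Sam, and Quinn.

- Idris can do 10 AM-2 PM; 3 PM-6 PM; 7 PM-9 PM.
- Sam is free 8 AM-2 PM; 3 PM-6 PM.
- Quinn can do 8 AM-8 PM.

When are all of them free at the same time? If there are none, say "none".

Idris ∩ Sam: 10:00-14:00, 15:00-18:00.
Idris ∩ Sam ∩ Quinn: 10:00-14:00, 15:00-18:00.

10:00-14:00, 15:00-18:00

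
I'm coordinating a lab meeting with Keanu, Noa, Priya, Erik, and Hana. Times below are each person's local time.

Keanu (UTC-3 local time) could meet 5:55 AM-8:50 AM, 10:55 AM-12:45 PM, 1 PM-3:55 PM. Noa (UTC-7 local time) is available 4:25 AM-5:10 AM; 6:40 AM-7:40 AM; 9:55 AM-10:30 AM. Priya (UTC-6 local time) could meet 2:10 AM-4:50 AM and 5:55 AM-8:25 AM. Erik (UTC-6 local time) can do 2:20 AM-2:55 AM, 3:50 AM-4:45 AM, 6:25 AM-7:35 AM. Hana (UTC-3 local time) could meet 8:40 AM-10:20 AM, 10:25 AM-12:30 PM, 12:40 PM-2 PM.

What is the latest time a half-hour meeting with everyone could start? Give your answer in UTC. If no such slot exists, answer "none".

Keanu in UTC: 08:55-11:50, 13:55-15:45, 16:00-18:55 (add 3h to convert from UTC-3).
Noa in UTC: 11:25-12:10, 13:40-14:40, 16:55-17:30 (add 7h to convert from UTC-7).
Priya in UTC: 08:10-10:50, 11:55-14:25 (add 6h to convert from UTC-6).
Erik in UTC: 08:20-08:55, 09:50-10:45, 12:25-13:35 (add 6h to convert from UTC-6).
Hana in UTC: 11:40-13:20, 13:25-15:30, 15:40-17:00 (add 3h to convert from UTC-3).
Keanu ∩ Noa: 11:25-11:50, 13:55-14:40, 16:55-17:30.
Keanu ∩ Noa ∩ Priya: 13:55-14:25.
Keanu ∩ Noa ∩ Priya ∩ Erik: ∅.
Keanu ∩ Noa ∩ Priya ∩ Erik ∩ Hana: ∅.
There is no time when everyone is free.
No common window is at least 30 minutes long.

none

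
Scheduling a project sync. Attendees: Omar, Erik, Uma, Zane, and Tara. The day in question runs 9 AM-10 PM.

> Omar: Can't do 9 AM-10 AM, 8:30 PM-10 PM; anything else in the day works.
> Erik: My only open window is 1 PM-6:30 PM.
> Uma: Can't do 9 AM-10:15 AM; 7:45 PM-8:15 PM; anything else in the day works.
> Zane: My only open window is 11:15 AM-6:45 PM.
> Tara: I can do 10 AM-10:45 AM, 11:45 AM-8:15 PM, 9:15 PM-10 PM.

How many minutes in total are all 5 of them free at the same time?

330

Omar free: 10:00-20:30 (invert busy blocks within the working day).
Erik free: 13:00-18:30.
Uma free: 10:15-19:45, 20:15-22:00 (invert busy blocks within the working day).
Zane free: 11:15-18:45.
Tara free: 10:00-10:45, 11:45-20:15, 21:15-22:00.
Omar ∩ Erik: 13:00-18:30.
Omar ∩ Erik ∩ Uma: 13:00-18:30.
Omar ∩ Erik ∩ Uma ∩ Zane: 13:00-18:30.
Omar ∩ Erik ∩ Uma ∩ Zane ∩ Tara: 13:00-18:30.
That's a single block of 330 minutes.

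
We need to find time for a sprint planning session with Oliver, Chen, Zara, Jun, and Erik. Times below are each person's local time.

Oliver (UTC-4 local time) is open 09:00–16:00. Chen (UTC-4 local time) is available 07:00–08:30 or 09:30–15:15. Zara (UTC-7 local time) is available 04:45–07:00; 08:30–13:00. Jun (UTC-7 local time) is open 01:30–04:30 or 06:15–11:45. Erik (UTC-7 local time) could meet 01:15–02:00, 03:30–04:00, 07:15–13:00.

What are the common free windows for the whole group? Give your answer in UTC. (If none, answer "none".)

15:30-18:45

Oliver in UTC: 13:00-20:00 (add 4h to convert from UTC-4).
Chen in UTC: 11:00-12:30, 13:30-19:15 (add 4h to convert from UTC-4).
Zara in UTC: 11:45-14:00, 15:30-20:00 (add 7h to convert from UTC-7).
Jun in UTC: 08:30-11:30, 13:15-18:45 (add 7h to convert from UTC-7).
Erik in UTC: 08:15-09:00, 10:30-11:00, 14:15-20:00 (add 7h to convert from UTC-7).
Oliver ∩ Chen: 13:30-19:15.
Oliver ∩ Chen ∩ Zara: 13:30-14:00, 15:30-19:15.
Oliver ∩ Chen ∩ Zara ∩ Jun: 13:30-14:00, 15:30-18:45.
Oliver ∩ Chen ∩ Zara ∩ Jun ∩ Erik: 15:30-18:45.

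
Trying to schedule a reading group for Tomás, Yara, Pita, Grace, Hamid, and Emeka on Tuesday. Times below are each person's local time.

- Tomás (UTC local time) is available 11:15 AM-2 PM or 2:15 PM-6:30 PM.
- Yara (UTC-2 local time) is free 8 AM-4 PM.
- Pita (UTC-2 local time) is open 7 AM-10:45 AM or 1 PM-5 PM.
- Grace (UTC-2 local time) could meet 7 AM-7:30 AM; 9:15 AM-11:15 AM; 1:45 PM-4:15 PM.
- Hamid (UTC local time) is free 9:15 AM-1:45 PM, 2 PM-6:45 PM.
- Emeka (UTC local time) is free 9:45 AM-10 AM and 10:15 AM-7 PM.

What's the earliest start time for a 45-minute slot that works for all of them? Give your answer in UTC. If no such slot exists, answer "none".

Tomás in UTC: 11:15-14:00, 14:15-18:30.
Yara in UTC: 10:00-18:00 (add 2h to convert from UTC-2).
Pita in UTC: 09:00-12:45, 15:00-19:00 (add 2h to convert from UTC-2).
Grace in UTC: 09:00-09:30, 11:15-13:15, 15:45-18:15 (add 2h to convert from UTC-2).
Hamid in UTC: 09:15-13:45, 14:00-18:45.
Emeka in UTC: 09:45-10:00, 10:15-19:00.
Tomás ∩ Yara: 11:15-14:00, 14:15-18:00.
Tomás ∩ Yara ∩ Pita: 11:15-12:45, 15:00-18:00.
Tomás ∩ Yara ∩ Pita ∩ Grace: 11:15-12:45, 15:45-18:00.
Tomás ∩ Yara ∩ Pita ∩ Grace ∩ Hamid: 11:15-12:45, 15:45-18:00.
Tomás ∩ Yara ∩ Pita ∩ Grace ∩ Hamid ∩ Emeka: 11:15-12:45, 15:45-18:00.
So the common availability across everyone is 11:15-12:45, 15:45-18:00.
The first common window of at least 45 minutes is 11:15-12:45, so the earliest start is 11:15.

11:15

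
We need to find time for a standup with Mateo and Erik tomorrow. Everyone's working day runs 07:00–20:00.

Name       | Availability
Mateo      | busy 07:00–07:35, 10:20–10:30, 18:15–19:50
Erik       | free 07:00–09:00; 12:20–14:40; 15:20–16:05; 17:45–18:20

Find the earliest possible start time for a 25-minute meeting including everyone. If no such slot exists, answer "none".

07:35

Mateo free: 07:35-10:20, 10:30-18:15, 19:50-20:00 (invert busy blocks within the working day).
Erik free: 07:00-09:00, 12:20-14:40, 15:20-16:05, 17:45-18:20.
Mateo ∩ Erik: 07:35-09:00, 12:20-14:40, 15:20-16:05, 17:45-18:15.
The first common window of at least 25 minutes is 07:35-09:00, so the earliest start is 07:35.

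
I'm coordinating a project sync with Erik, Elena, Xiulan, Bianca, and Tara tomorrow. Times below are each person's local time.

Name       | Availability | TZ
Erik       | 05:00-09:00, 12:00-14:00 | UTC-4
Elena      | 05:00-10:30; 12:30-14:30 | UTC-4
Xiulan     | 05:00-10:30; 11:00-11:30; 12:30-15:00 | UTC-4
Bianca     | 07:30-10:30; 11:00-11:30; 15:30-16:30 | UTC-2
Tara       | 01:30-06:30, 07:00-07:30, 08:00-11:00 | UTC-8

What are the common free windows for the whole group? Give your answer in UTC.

09:30-12:30, 17:30-18:00

Erik in UTC: 09:00-13:00, 16:00-18:00 (add 4h to convert from UTC-4).
Elena in UTC: 09:00-14:30, 16:30-18:30 (add 4h to convert from UTC-4).
Xiulan in UTC: 09:00-14:30, 15:00-15:30, 16:30-19:00 (add 4h to convert from UTC-4).
Bianca in UTC: 09:30-12:30, 13:00-13:30, 17:30-18:30 (add 2h to convert from UTC-2).
Tara in UTC: 09:30-14:30, 15:00-15:30, 16:00-19:00 (add 8h to convert from UTC-8).
Erik ∩ Elena: 09:00-13:00, 16:30-18:00.
Erik ∩ Elena ∩ Xiulan: 09:00-13:00, 16:30-18:00.
Erik ∩ Elena ∩ Xiulan ∩ Bianca: 09:30-12:30, 17:30-18:00.
Erik ∩ Elena ∩ Xiulan ∩ Bianca ∩ Tara: 09:30-12:30, 17:30-18:00.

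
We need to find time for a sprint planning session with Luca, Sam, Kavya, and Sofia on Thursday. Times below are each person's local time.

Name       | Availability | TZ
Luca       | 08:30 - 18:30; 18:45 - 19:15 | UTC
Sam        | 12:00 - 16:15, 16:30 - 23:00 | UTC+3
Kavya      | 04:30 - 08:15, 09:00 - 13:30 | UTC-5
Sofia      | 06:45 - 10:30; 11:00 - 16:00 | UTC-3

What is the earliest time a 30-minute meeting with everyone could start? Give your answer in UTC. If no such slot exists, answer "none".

Luca in UTC: 08:30-18:30, 18:45-19:15.
Sam in UTC: 09:00-13:15, 13:30-20:00 (subtract 3h to convert from UTC+3).
Kavya in UTC: 09:30-13:15, 14:00-18:30 (add 5h to convert from UTC-5).
Sofia in UTC: 09:45-13:30, 14:00-19:00 (add 3h to convert from UTC-3).
Luca ∩ Sam: 09:00-13:15, 13:30-18:30, 18:45-19:15.
Luca ∩ Sam ∩ Kavya: 09:30-13:15, 14:00-18:30.
Luca ∩ Sam ∩ Kavya ∩ Sofia: 09:45-13:15, 14:00-18:30.
The first common window of at least 30 minutes is 09:45-13:15, so the earliest start is 09:45.

09:45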